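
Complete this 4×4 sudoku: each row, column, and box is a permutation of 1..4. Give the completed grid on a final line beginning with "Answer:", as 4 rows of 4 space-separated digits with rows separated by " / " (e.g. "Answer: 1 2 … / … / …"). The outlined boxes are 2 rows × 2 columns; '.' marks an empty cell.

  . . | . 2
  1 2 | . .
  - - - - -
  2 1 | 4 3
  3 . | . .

Step 1. [r1c3∈{1,3}] across row 1, 1 lands solely at r1c3. So r1c3=1.
Step 2. [r1c1∈{4}] r1c1 has the single candidate 4, so r1c1=4.
Step 3. [r2c3∈{3}] only 3 remains possible at r2c3. So r2c3=3.
Step 4. [r4c4∈{1}] r4c4 is down to just 1. So r4c4=1.
Step 5. [r1c2∈{3}] r1c2 has the single candidate 3 ⇒ r1c2=3.
Step 6. [r4c3∈{2}] only 2 remains possible at r4c3 ⇒ r4c3=2.
Step 7. [r4c2∈{4}] r4c2's peers cover all but 4. So r4c2=4.
Step 8. [r2c4∈{4}] r2c4 is down to just 4 ⇒ r2c4=4.

Answer: 4 3 1 2 / 1 2 3 4 / 2 1 4 3 / 3 4 2 1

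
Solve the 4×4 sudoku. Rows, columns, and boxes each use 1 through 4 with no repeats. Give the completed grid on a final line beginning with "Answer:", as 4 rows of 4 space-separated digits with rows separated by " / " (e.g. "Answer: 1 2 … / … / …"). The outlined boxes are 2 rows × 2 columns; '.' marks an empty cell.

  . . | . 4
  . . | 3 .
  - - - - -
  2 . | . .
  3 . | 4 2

Step 1. [r2c4∈{1}] r2c4 has the single candidate 1 ⇒ r2c4=1.
Step 2. [r2c2∈{2,4}] in row 2, 2 fits only at r2c2. So r2c2=2.
Step 3. [r4c2∈{1}] nothing but 1 survives at r4c2, so r4c2=1.
Step 4. [r3c2∈{4}] nothing but 4 survives at r3c2 ⇒ r3c2=4.
Step 5. [r2c1∈{4}] r2c1 is down to just 4. So r2c1=4.
Step 6. [r3c4∈{3}] nothing but 3 survives at r3c4, so r3c4=3.
Step 7. [r1c2∈{3}] r1c2 is down to just 3, so r1c2=3.
Step 8. [r1c1∈{1}] r1c1 is down to just 1, so r1c1=1.
Step 9. [r1c3∈{2}] only 2 remains possible at r1c3, so r1c3=2.
Step 10. [r3c3∈{1}] only 1 remains possible at r3c3, so r3c3=1.

Answer: 1 3 2 4 / 4 2 3 1 / 2 4 1 3 / 3 1 4 2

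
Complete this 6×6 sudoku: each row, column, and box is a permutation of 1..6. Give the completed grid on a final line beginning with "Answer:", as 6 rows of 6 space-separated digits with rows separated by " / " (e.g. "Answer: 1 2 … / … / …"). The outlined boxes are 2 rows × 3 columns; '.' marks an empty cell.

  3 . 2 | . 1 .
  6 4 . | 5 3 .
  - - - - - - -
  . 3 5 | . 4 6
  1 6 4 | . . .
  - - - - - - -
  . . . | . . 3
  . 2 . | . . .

Step 1. [r6c6∈{1,4,5}] 1 has one home in col 6: r6c6 ⇒ r6c6=1.
Step 2. [r1c4∈{4,6}] across row 1, 6 lands solely at r1c4. So r1c4=6.
Step 3. [r5c2∈{1,5}] across col 2, 1 lands solely at r5c2, so r5c2=1.
Step 4. [r6c4∈{4}] r6c4's peers cover all but 4 ⇒ r6c4=4.
Step 5. [r5c4∈{2}] only 2 remains possible at r5c4, so r5c4=2.
Step 6. [r6c1∈{5}] r6c1's peers cover all but 5, so r6c1=5.
Step 7. [r4c6∈{2,5}] col 6 places 5 nowhere but r4c6 ⇒ r4c6=5.
Step 8. [r5c3∈{6}] r5c3's peers cover all but 6 ⇒ r5c3=6.
Step 9. [r2c3∈{1}] only 1 remains possible at r2c3. So r2c3=1.
Step 10. [r6c5∈{6}] nothing but 6 survives at r6c5. So r6c5=6.
Step 11. [r3c4∈{1}] only 1 remains possible at r3c4, so r3c4=1.
Step 12. [r5c5∈{5}] nothing but 5 survives at r5c5. So r5c5=5.
Step 13. [r2c6∈{2}] only 2 remains possible at r2c6, so r2c6=2.
Step 14. [r1c6∈{4}] r1c6 has the single candidate 4, so r1c6=4.
Step 15. [r4c4∈{3}] r4c4's peers cover all but 3 ⇒ r4c4=3.
Step 16. [r5c1∈{4}] only 4 remains possible at r5c1, so r5c1=4.
Step 17. [r1c2∈{5}] r1c2 is down to just 5, so r1c2=5.
Step 18. [r6c3∈{3}] only 3 remains possible at r6c3 ⇒ r6c3=3.
Step 19. [r4c5∈{2}] r4c5's peers cover all but 2. So r4c5=2.
Step 20. [r3c1∈{2}] r3c1 is down to just 2. So r3c1=2.

Answer: 3 5 2 6 1 4 / 6 4 1 5 3 2 / 2 3 5 1 4 6 / 1 6 4 3 2 5 / 4 1 6 2 5 3 / 5 2 3 4 6 1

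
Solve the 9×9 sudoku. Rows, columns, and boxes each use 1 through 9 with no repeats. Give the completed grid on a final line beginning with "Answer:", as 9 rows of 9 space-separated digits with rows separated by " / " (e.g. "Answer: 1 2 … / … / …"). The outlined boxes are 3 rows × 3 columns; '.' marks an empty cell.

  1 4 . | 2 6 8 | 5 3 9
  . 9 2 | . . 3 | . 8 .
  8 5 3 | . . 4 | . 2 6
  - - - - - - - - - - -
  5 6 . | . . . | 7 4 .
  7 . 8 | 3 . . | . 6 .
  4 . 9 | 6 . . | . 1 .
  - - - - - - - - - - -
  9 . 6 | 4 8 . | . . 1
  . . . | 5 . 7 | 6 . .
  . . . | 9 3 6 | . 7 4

Step 1. [r8c5∈{1,2}] 1 has one home in box 8: r8c5, so r8c5=1.
Step 2. [r7c6∈{2}] only 2 remains possible at r7c6, so r7c6=2.
Step 3. [r6c2∈{2,3}] in box 4, 3 fits only at r6c2 ⇒ r6c2=3.
Step 4. [r5c2∈{1,2}] 2 has one home in box 4: r5c2. So r5c2=2.
Step 5. [r6c6∈{5}] r6c6 is down to just 5 ⇒ r6c6=5.
Step 6. [r5c6∈{1,9}] row 5 places 1 nowhere but r5c6 ⇒ r5c6=1.
Step 7. [r6c5∈{2,7}] r6c5 is the only open cell in row 6 admitting 7 ⇒ r6c5=7.
Step 8. [r4c9∈{2,3,8}] r4c9 is the only open cell in row 4 admitting 3. So r4c9=3.
Step 9. [r3c4∈{1,7}] in row 3, 7 fits only at r3c4, so r3c4=7.
Step 10. [r9c2∈{1,8}] 1 has one home in col 2: r9c2 ⇒ r9c2=1.
Step 11. [r9c7∈{2,8}] row 9 places 8 nowhere but r9c7, so r9c7=8.
Step 12. [r3c5∈{9}] only 9 remains possible at r3c5. So r3c5=9.
Step 13. [r8c9∈{2}] r8c9 has the single candidate 2. So r8c9=2.
Step 14. [r3c7∈{1}] nothing but 1 survives at r3c7 ⇒ r3c7=1.
Step 15. [r4c5∈{2}] nothing but 2 survives at r4c5 ⇒ r4c5=2.
Step 16. [r4c3∈{1}] r4c3 has the single candidate 1. So r4c3=1.
Step 17. [r8c8∈{9}] r8c8's peers cover all but 9 ⇒ r8c8=9.
Step 18. [r5c9∈{5}] nothing but 5 survives at r5c9, so r5c9=5.
Step 19. [r7c8∈{5}] r7c8 has the single candidate 5, so r7c8=5.
Step 20. [r4c4∈{8}] r4c4's peers cover all but 8, so r4c4=8.
Step 21. [r6c9∈{8}] r6c9 has the single candidate 8 ⇒ r6c9=8.
Step 22. [r8c1∈{3}] nothing but 3 survives at r8c1, so r8c1=3.
Step 23. [r6c7∈{2}] r6c7 has the single candidate 2 ⇒ r6c7=2.
Step 24. [r8c2∈{8}] nothing but 8 survives at r8c2 ⇒ r8c2=8.
Step 25. [r9c3∈{5}] r9c3 has the single candidate 5, so r9c3=5.
Step 26. [r5c5∈{4}] only 4 remains possible at r5c5, so r5c5=4.
Step 27. [r7c7∈{3}] r7c7's peers cover all but 3 ⇒ r7c7=3.
Step 28. [r4c6∈{9}] nothing but 9 survives at r4c6, so r4c6=9.
Step 29. [r5c7∈{9}] r5c7 is down to just 9 ⇒ r5c7=9.
Step 30. [r9c1∈{2}] r9c1 has the single candidate 2. So r9c1=2.
Step 31. [r2c7∈{4}] r2c7's peers cover all but 4 ⇒ r2c7=4.
Step 32. [r2c1∈{6}] r2c1 is down to just 6. So r2c1=6.
Step 33. [r2c5∈{5}] r2c5 has the single candidate 5. So r2c5=5.
Step 34. [r7c2∈{7}] nothing but 7 survives at r7c2 ⇒ r7c2=7.
Step 35. [r1c3∈{7}] only 7 remains possible at r1c3, so r1c3=7.
Step 36. [r2c9∈{7}] r2c9 is down to just 7 ⇒ r2c9=7.
Step 37. [r8c3∈{4}] r8c3 has the single candidate 4, so r8c3=4.
Step 38. [r2c4∈{1}] r2c4 has the single candidate 1, so r2c4=1.

Answer: 1 4 7 2 6 8 5 3 9 / 6 9 2 1 5 3 4 8 7 / 8 5 3 7 9 4 1 2 6 / 5 6 1 8 2 9 7 4 3 / 7 2 8 3 4 1 9 6 5 / 4 3 9 6 7 5 2 1 8 / 9 7 6 4 8 2 3 5 1 / 3 8 4 5 1 7 6 9 2 / 2 1 5 9 3 6 8 7 4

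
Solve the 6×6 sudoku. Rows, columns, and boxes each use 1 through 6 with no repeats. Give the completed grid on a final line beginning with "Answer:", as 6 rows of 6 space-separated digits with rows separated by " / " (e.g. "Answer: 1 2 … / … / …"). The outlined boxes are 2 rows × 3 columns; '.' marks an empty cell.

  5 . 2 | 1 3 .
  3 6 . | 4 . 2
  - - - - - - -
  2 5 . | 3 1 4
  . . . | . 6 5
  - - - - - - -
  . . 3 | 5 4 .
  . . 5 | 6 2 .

Step 1. [r4c3∈{1,4}] col 3 places 4 nowhere but r4c3. So r4c3=4.
Step 2. [r5c6∈{1}] r5c6 is down to just 1. So r5c6=1.
Step 3. [r4c1∈{1}] r4c1 has the single candidate 1. So r4c1=1.
Step 4. [r1c2∈{4}] only 4 remains possible at r1c2, so r1c2=4.
Step 5. [r4c4∈{2}] nothing but 2 survives at r4c4 ⇒ r4c4=2.
Step 6. [r6c6∈{3}] r6c6 is down to just 3, so r6c6=3.
Step 7. [r5c2∈{2}] r5c2 has the single candidate 2. So r5c2=2.
Step 8. [r6c2∈{1}] only 1 remains possible at r6c2, so r6c2=1.
Step 9. [r4c2∈{3}] r4c2 is down to just 3 ⇒ r4c2=3.
Step 10. [r2c5∈{5}] r2c5 is down to just 5. So r2c5=5.
Step 11. [r6c1∈{4}] r6c1 has the single candidate 4 ⇒ r6c1=4.
Step 12. [r3c3∈{6}] only 6 remains possible at r3c3 ⇒ r3c3=6.
Step 13. [r2c3∈{1}] only 1 remains possible at r2c3. So r2c3=1.
Step 14. [r5c1∈{6}] nothing but 6 survives at r5c1. So r5c1=6.
Step 15. [r1c6∈{6}] only 6 remains possible at r1c6. So r1c6=6.

Answer: 5 4 2 1 3 6 / 3 6 1 4 5 2 / 2 5 6 3 1 4 / 1 3 4 2 6 5 / 6 2 3 5 4 1 / 4 1 5 6 2 3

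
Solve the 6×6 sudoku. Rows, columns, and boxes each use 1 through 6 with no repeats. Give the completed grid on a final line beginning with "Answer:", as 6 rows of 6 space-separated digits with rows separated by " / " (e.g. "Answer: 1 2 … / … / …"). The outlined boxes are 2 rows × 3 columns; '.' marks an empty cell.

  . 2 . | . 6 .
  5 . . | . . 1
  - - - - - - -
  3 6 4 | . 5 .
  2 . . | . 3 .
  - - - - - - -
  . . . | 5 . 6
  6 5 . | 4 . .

Step 1. [r1c4∈{3}] nothing but 3 survives at r1c4, so r1c4=3.
Step 2. [r1c3∈{1}] only 1 remains possible at r1c3 ⇒ r1c3=1.
Step 3. [r5c1∈{1,4}] across col 1, 1 lands solely at r5c1. So r5c1=1.
Step 4. [r5c5∈{2}] r5c5 has the single candidate 2, so r5c5=2.
Step 5. [r5c3∈{3}] r5c3 has the single candidate 3. So r5c3=3.
Step 6. [r3c4∈{1,2}] row 3 places 1 nowhere but r3c4 ⇒ r3c4=1.
Step 7. [r1c1∈{4}] r1c1 is down to just 4. So r1c1=4.
Step 8. [r2c2∈{3}] r2c2 has the single candidate 3, so r2c2=3.
Step 9. [r2c5∈{4}] r2c5 has the single candidate 4, so r2c5=4.
Step 10. [r6c6∈{3}] nothing but 3 survives at r6c6, so r6c6=3.
Step 11. [r4c6∈{4}] r4c6 is down to just 4, so r4c6=4.
Step 12. [r2c4∈{2}] r2c4 has the single candidate 2. So r2c4=2.
Step 13. [r4c3∈{5}] nothing but 5 survives at r4c3, so r4c3=5.
Step 14. [r5c2∈{4}] nothing but 4 survives at r5c2 ⇒ r5c2=4.
Step 15. [r4c2∈{1}] nothing but 1 survives at r4c2 ⇒ r4c2=1.
Step 16. [r3c6∈{2}] only 2 remains possible at r3c6, so r3c6=2.
Step 17. [r6c3∈{2}] r6c3's peers cover all but 2, so r6c3=2.
Step 18. [r1c6∈{5}] r1c6 is down to just 5 ⇒ r1c6=5.
Step 19. [r6c5∈{1}] only 1 remains possible at r6c5, so r6c5=1.
Step 20. [r2c3∈{6}] only 6 remains possible at r2c3 ⇒ r2c3=6.
Step 21. [r4c4∈{6}] only 6 remains possible at r4c4, so r4c4=6.

Answer: 4 2 1 3 6 5 / 5 3 6 2 4 1 / 3 6 4 1 5 2 / 2 1 5 6 3 4 / 1 4 3 5 2 6 / 6 5 2 4 1 3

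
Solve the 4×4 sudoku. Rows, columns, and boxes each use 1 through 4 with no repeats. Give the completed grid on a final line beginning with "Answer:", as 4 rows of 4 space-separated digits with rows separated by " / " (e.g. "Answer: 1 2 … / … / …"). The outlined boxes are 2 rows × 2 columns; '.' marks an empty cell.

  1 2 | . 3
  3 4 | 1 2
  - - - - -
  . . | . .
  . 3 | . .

Step 1. [r1c3∈{4}] nothing but 4 survives at r1c3, so r1c3=4.
Step 2. [r4c3∈{2}] r4c3's peers cover all but 2, so r4c3=2.
Step 3. [r4c4∈{1,4}] 1 has one home in row 4: r4c4. So r4c4=1.
Step 4. [r3c4∈{4}] r3c4's peers cover all but 4 ⇒ r3c4=4.
Step 5. [r3c1∈{2}] nothing but 2 survives at r3c1, so r3c1=2.
Step 6. [r3c2∈{1}] r3c2 is down to just 1 ⇒ r3c2=1.
Step 7. [r3c3∈{3}] r3c3 is down to just 3, so r3c3=3.
Step 8. [r4c1∈{4}] only 4 remains possible at r4c1. So r4c1=4.

Answer: 1 2 4 3 / 3 4 1 2 / 2 1 3 4 / 4 3 2 1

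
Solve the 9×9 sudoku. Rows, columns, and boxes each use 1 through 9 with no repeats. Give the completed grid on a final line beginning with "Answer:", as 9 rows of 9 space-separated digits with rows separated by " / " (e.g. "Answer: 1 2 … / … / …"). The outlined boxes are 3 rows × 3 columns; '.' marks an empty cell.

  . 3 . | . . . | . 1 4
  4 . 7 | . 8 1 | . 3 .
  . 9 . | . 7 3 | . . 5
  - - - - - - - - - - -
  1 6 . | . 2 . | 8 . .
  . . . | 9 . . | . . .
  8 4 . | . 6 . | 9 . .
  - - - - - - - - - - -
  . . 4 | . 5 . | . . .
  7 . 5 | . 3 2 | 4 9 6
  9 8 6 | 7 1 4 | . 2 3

Step 1. [r4c9∈{7}] r4c9 is down to just 7. So r4c9=7.
Step 2. [r5c7∈{1,2,3,5,6}] 3 has one home in col 7: r5c7 ⇒ r5c7=3.
Step 3. [r5c3∈{2}] r5c3's peers cover all but 2, so r5c3=2.
Step 4. [r4c6∈{5}] r4c6 is down to just 5 ⇒ r4c6=5.
Step 5. [r7c9∈{1,8}] r7c9 is the only open cell in col 9 admitting 8. So r7c9=8.
Step 6. [r7c4∈{6}] only 6 remains possible at r7c4 ⇒ r7c4=6.
Step 7. [r2c7∈{2,6}] across row 2, 6 lands solely at r2c7 ⇒ r2c7=6.
Step 8. [r3c7∈{2}] only 2 remains possible at r3c7 ⇒ r3c7=2.
Step 9. [r5c1∈{5}] r5c1 has the single candidate 5, so r5c1=5.
Step 10. [r5c5∈{4}] r5c5 is down to just 4. So r5c5=4.
Step 11. [r1c4∈{2,5}] across row 1, 5 lands solely at r1c4, so r1c4=5.
Step 12. [r1c1∈{2,6}] row 1 places 2 nowhere but r1c1 ⇒ r1c1=2.
Step 13. [r7c7∈{1,7}] across col 7, 1 lands solely at r7c7. So r7c7=1.
Step 14. [r6c3∈{3}] nothing but 3 survives at r6c3. So r6c3=3.
Step 15. [r6c6∈{7}] r6c6 is down to just 7 ⇒ r6c6=7.
Step 16. [r3c3∈{1,8}] across row 3, 1 lands solely at r3c3, so r3c3=1.
Step 17. [r1c5∈{9}] r1c5 is down to just 9. So r1c5=9.
Step 18. [r6c4∈{1}] nothing but 1 survives at r6c4. So r6c4=1.
Step 19. [r8c2∈{1}] only 1 remains possible at r8c2 ⇒ r8c2=1.
Step 20. [r1c3∈{8}] only 8 remains possible at r1c3. So r1c3=8.
Step 21. [r6c8∈{5}] r6c8 is down to just 5. So r6c8=5.
Step 22. [r5c8∈{6}] r5c8 is down to just 6. So r5c8=6.
Step 23. [r7c1∈{3}] r7c1's peers cover all but 3 ⇒ r7c1=3.
Step 24. [r9c7∈{5}] r9c7's peers cover all but 5, so r9c7=5.
Step 25. [r4c8∈{4}] r4c8 has the single candidate 4, so r4c8=4.
Step 26. [r5c2∈{7}] only 7 remains possible at r5c2, so r5c2=7.
Step 27. [r2c9∈{9}] nothing but 9 survives at r2c9 ⇒ r2c9=9.
Step 28. [r3c4∈{4}] r3c4's peers cover all but 4 ⇒ r3c4=4.
Step 29. [r7c6∈{9}] r7c6 has the single candidate 9 ⇒ r7c6=9.
Step 30. [r5c9∈{1}] r5c9 is down to just 1, so r5c9=1.
Step 31. [r2c4∈{2}] r2c4 is down to just 2 ⇒ r2c4=2.
Step 32. [r8c4∈{8}] r8c4 is down to just 8. So r8c4=8.
Step 33. [r5c6∈{8}] r5c6 has the single candidate 8 ⇒ r5c6=8.
Step 34. [r2c2∈{5}] nothing but 5 survives at r2c2. So r2c2=5.
Step 35. [r3c1∈{6}] r3c1's peers cover all but 6 ⇒ r3c1=6.
Step 36. [r1c6∈{6}] nothing but 6 survives at r1c6, so r1c6=6.
Step 37. [r4c4∈{3}] r4c4 is down to just 3, so r4c4=3.
Step 38. [r3c8∈{8}] r3c8's peers cover all but 8. So r3c8=8.
Step 39. [r7c8∈{7}] only 7 remains possible at r7c8, so r7c8=7.
Step 40. [r6c9∈{2}] r6c9 has the single candidate 2. So r6c9=2.
Step 41. [r4c3∈{9}] only 9 remains possible at r4c3 ⇒ r4c3=9.
Step 42. [r1c7∈{7}] r1c7 is down to just 7 ⇒ r1c7=7.
Step 43. [r7c2∈{2}] r7c2's peers cover all but 2, so r7c2=2.

Answer: 2 3 8 5 9 6 7 1 4 / 4 5 7 2 8 1 6 3 9 / 6 9 1 4 7 3 2 8 5 / 1 6 9 3 2 5 8 4 7 / 5 7 2 9 4 8 3 6 1 / 8 4 3 1 6 7 9 5 2 / 3 2 4 6 5 9 1 7 8 / 7 1 5 8 3 2 4 9 6 / 9 8 6 7 1 4 5 2 3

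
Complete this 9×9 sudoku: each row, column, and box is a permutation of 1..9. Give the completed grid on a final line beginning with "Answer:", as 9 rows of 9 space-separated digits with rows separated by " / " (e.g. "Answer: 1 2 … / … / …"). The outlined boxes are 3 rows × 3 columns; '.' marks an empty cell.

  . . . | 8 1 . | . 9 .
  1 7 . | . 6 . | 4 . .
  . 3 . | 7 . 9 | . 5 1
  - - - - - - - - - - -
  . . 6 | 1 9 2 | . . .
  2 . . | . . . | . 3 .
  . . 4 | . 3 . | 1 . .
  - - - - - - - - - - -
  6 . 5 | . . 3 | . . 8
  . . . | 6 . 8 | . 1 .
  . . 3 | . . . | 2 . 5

Step 1. [r6c4∈{5}] nothing but 5 survives at r6c4, so r6c4=5.
Step 2. [r1c2∈{2,4,5,6}] in col 2, 6 fits only at r1c2 ⇒ r1c2=6.
Step 3. [r7c2∈{1,2,4,9}] 1 has one home in row 7: r7c2. So r7c2=1.
Step 4. [r5c4∈{4}] r5c4 is down to just 4, so r5c4=4.
Step 5. [r1c3∈{2}] only 2 remains possible at r1c3. So r1c3=2.
Step 6. [r3c3∈{8}] nothing but 8 survives at r3c3 ⇒ r3c3=8.
Step 7. [r3c1∈{4}] r3c1 is down to just 4 ⇒ r3c1=4.
Step 8. [r9c4∈{9}] r9c4 has the single candidate 9, so r9c4=9.
Step 9. [r7c7∈{7,9}] 9 has one home in row 7: r7c7 ⇒ r7c7=9.
Step 10. [r3c5∈{2}] r3c5's peers cover all but 2 ⇒ r3c5=2.
Step 11. [r9c8∈{4,6,7}] r9c8 is the only open cell in row 9 admitting 6, so r9c8=6.
Step 12. [r2c8∈{2,8}] in row 2, 8 fits only at r2c8 ⇒ r2c8=8.
Step 13. [r5c5∈{7,8}] col 5 places 8 nowhere but r5c5. So r5c5=8.
Step 14. [r4c7∈{5,7,8}] col 7 places 8 nowhere but r4c7, so r4c7=8.
Step 15. [r5c7∈{5,6,7}] 5 has one home in col 7: r5c7, so r5c7=5.
Step 16. [r5c2∈{9}] r5c2 has the single candidate 9. So r5c2=9.
Step 17. [r6c9∈{2,6,7,9}] across row 6, 9 lands solely at r6c9, so r6c9=9.
Step 18. [r5c9∈{6,7}] in col 9, 6 fits only at r5c9, so r5c9=6.
Step 19. [r5c6∈{7}] r5c6 has the single candidate 7. So r5c6=7.
Step 20. [r8c3∈{7,9}] col 3 places 7 nowhere but r8c3 ⇒ r8c3=7.
Step 21. [r7c8∈{4,7}] r7c8 is the only open cell in box 9 admitting 7 ⇒ r7c8=7.
Step 22. [r8c9∈{3,4}] r8c9 is the only open cell in box 9 admitting 4, so r8c9=4.
Step 23. [r9c2∈{4,8}] 4 has one home in col 2: r9c2. So r9c2=4.
Step 24. [r6c1∈{7,8}] in row 6, 7 fits only at r6c1. So r6c1=7.
Step 25. [r1c1∈{5}] r1c1 is down to just 5 ⇒ r1c1=5.
Step 26. [r1c7∈{3,7}] col 7 places 7 nowhere but r1c7. So r1c7=7.
Step 27. [r2c4∈{3}] r2c4 is down to just 3. So r2c4=3.
Step 28. [r7c5∈{4}] r7c5 has the single candidate 4. So r7c5=4.
Step 29. [r6c8∈{2}] r6c8 has the single candidate 2 ⇒ r6c8=2.
Step 30. [r8c7∈{3}] r8c7 has the single candidate 3. So r8c7=3.
Step 31. [r8c5∈{5}] r8c5 has the single candidate 5. So r8c5=5.
Step 32. [r3c7∈{6}] only 6 remains possible at r3c7 ⇒ r3c7=6.
Step 33. [r9c6∈{1}] r9c6 has the single candidate 1 ⇒ r9c6=1.
Step 34. [r4c9∈{7}] nothing but 7 survives at r4c9. So r4c9=7.
Step 35. [r2c3∈{9}] r2c3 is down to just 9, so r2c3=9.
Step 36. [r1c9∈{3}] r1c9 is down to just 3 ⇒ r1c9=3.
Step 37. [r4c1∈{3}] r4c1 has the single candidate 3, so r4c1=3.
Step 38. [r4c2∈{5}] r4c2 is down to just 5, so r4c2=5.
Step 39. [r6c2∈{8}] r6c2 has the single candidate 8. So r6c2=8.
Step 40. [r9c1∈{8}] r9c1 has the single candidate 8. So r9c1=8.
Step 41. [r8c1∈{9}] only 9 remains possible at r8c1. So r8c1=9.
Step 42. [r1c6∈{4}] r1c6 has the single candidate 4 ⇒ r1c6=4.
Step 43. [r2c6∈{5}] r2c6 has the single candidate 5, so r2c6=5.
Step 44. [r4c8∈{4}] r4c8 has the single candidate 4, so r4c8=4.
Step 45. [r9c5∈{7}] r9c5 has the single candidate 7, so r9c5=7.
Step 46. [r5c3∈{1}] nothing but 1 survives at r5c3 ⇒ r5c3=1.
Step 47. [r6c6∈{6}] only 6 remains possible at r6c6 ⇒ r6c6=6.
Step 48. [r2c9∈{2}] nothing but 2 survives at r2c9 ⇒ r2c9=2.
Step 49. [r8c2∈{2}] r8c2 has the single candidate 2, so r8c2=2.
Step 50. [r7c4∈{2}] only 2 remains possible at r7c4. So r7c4=2.

Answer: 5 6 2 8 1 4 7 9 3 / 1 7 9 3 6 5 4 8 2 / 4 3 8 7 2 9 6 5 1 / 3 5 6 1 9 2 8 4 7 / 2 9 1 4 8 7 5 3 6 / 7 8 4 5 3 6 1 2 9 / 6 1 5 2 4 3 9 7 8 / 9 2 7 6 5 8 3 1 4 / 8 4 3 9 7 1 2 6 5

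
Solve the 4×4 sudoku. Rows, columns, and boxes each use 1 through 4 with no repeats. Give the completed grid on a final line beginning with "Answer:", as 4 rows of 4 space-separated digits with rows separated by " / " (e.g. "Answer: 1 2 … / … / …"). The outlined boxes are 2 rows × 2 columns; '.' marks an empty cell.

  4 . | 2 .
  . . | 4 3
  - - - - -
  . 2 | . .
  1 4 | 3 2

Step 1. [r1c4∈{1}] only 1 remains possible at r1c4, so r1c4=1.
Step 2. [r3c3∈{1}] only 1 remains possible at r3c3 ⇒ r3c3=1.
Step 3. [r2c2∈{1}] r2c2 is down to just 1, so r2c2=1.
Step 4. [r2c1∈{2}] r2c1 has the single candidate 2 ⇒ r2c1=2.
Step 5. [r3c1∈{3}] only 3 remains possible at r3c1. So r3c1=3.
Step 6. [r1c2∈{3}] only 3 remains possible at r1c2 ⇒ r1c2=3.
Step 7. [r3c4∈{4}] r3c4 is down to just 4 ⇒ r3c4=4.

Answer: 4 3 2 1 / 2 1 4 3 / 3 2 1 4 / 1 4 3 2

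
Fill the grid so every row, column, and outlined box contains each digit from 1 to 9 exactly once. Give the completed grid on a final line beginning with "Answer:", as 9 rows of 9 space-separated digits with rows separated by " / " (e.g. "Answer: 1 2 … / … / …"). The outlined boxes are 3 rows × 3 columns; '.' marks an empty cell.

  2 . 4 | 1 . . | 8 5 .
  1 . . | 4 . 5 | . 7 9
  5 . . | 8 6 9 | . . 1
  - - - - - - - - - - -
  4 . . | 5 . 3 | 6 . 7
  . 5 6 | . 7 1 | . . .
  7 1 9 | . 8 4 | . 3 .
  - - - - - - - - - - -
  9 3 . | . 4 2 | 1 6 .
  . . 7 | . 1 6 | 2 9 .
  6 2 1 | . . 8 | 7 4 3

Step 1. [r4c2∈{8}] nothing but 8 survives at r4c2. So r4c2=8.
Step 2. [r5c9∈{2,4,8}] 4 has one home in col 9: r5c9, so r5c9=4.
Step 3. [r6c9∈{2,5}] 2 has one home in col 9: r6c9. So r6c9=2.
Step 4. [r2c7∈{3}] r2c7's peers cover all but 3 ⇒ r2c7=3.
Step 5. [r4c5∈{2,9}] 9 has one home in row 4: r4c5 ⇒ r4c5=9.
Step 6. [r8c1∈{8}] r8c1's peers cover all but 8 ⇒ r8c1=8.
Step 7. [r1c2∈{6,7,9}] across row 1, 9 lands solely at r1c2 ⇒ r1c2=9.
Step 8. [r8c9∈{5}] nothing but 5 survives at r8c9. So r8c9=5.
Step 9. [r8c2∈{4}] r8c2's peers cover all but 4 ⇒ r8c2=4.
Step 10. [r6c7∈{5}] r6c7 is down to just 5, so r6c7=5.
Step 11. [r4c3∈{2}] r4c3's peers cover all but 2, so r4c3=2.
Step 12. [r1c5∈{3}] r1c5 is down to just 3. So r1c5=3.
Step 13. [r7c4∈{7}] r7c4 has the single candidate 7. So r7c4=7.
Step 14. [r1c6∈{7}] r1c6 has the single candidate 7. So r1c6=7.
Step 15. [r5c8∈{8}] r5c8 has the single candidate 8 ⇒ r5c8=8.
Step 16. [r3c3∈{3}] only 3 remains possible at r3c3. So r3c3=3.
Step 17. [r5c4∈{2}] nothing but 2 survives at r5c4. So r5c4=2.
Step 18. [r2c3∈{8}] r2c3 is down to just 8 ⇒ r2c3=8.
Step 19. [r9c5∈{5}] only 5 remains possible at r9c5 ⇒ r9c5=5.
Step 20. [r3c2∈{7}] r3c2 has the single candidate 7 ⇒ r3c2=7.
Step 21. [r7c3∈{5}] r7c3's peers cover all but 5, so r7c3=5.
Step 22. [r2c2∈{6}] r2c2 is down to just 6 ⇒ r2c2=6.
Step 23. [r6c4∈{6}] only 6 remains possible at r6c4, so r6c4=6.
Step 24. [r9c4∈{9}] r9c4's peers cover all but 9, so r9c4=9.
Step 25. [r7c9∈{8}] only 8 remains possible at r7c9 ⇒ r7c9=8.
Step 26. [r1c9∈{6}] r1c9 is down to just 6. So r1c9=6.
Step 27. [r8c4∈{3}] only 3 remains possible at r8c4 ⇒ r8c4=3.
Step 28. [r5c1∈{3}] r5c1's peers cover all but 3 ⇒ r5c1=3.
Step 29. [r3c7∈{4}] r3c7 has the single candidate 4. So r3c7=4.
Step 30. [r4c8∈{1}] r4c8's peers cover all but 1. So r4c8=1.
Step 31. [r3c8∈{2}] r3c8's peers cover all but 2. So r3c8=2.
Step 32. [r2c5∈{2}] only 2 remains possible at r2c5, so r2c5=2.
Step 33. [r5c7∈{9}] r5c7 has the single candidate 9. So r5c7=9.

Answer: 2 9 4 1 3 7 8 5 6 / 1 6 8 4 2 5 3 7 9 / 5 7 3 8 6 9 4 2 1 / 4 8 2 5 9 3 6 1 7 / 3 5 6 2 7 1 9 8 4 / 7 1 9 6 8 4 5 3 2 / 9 3 5 7 4 2 1 6 8 / 8 4 7 3 1 6 2 9 5 / 6 2 1 9 5 8 7 4 3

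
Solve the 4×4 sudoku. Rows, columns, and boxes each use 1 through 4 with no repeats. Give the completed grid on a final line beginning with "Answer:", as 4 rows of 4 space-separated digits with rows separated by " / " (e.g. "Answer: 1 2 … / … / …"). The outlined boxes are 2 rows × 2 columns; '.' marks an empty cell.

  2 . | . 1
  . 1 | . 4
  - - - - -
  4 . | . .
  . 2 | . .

Step 1. [r3c2∈{3}] nothing but 3 survives at r3c2. So r3c2=3.
Step 2. [r2c3∈{2,3}] across row 2, 2 lands solely at r2c3. So r2c3=2.
Step 3. [r4c3∈{1,3,4}] in row 4, 4 fits only at r4c3, so r4c3=4.
Step 4. [r1c2∈{4}] r1c2 is down to just 4. So r1c2=4.
Step 5. [r4c4∈{3}] r4c4 is down to just 3. So r4c4=3.
Step 6. [r3c4∈{2}] only 2 remains possible at r3c4. So r3c4=2.
Step 7. [r1c3∈{3}] r1c3 has the single candidate 3. So r1c3=3.
Step 8. [r2c1∈{3}] r2c1's peers cover all but 3 ⇒ r2c1=3.
Step 9. [r3c3∈{1}] r3c3's peers cover all but 1, so r3c3=1.
Step 10. [r4c1∈{1}] r4c1's peers cover all but 1 ⇒ r4c1=1.

Answer: 2 4 3 1 / 3 1 2 4 / 4 3 1 2 / 1 2 4 3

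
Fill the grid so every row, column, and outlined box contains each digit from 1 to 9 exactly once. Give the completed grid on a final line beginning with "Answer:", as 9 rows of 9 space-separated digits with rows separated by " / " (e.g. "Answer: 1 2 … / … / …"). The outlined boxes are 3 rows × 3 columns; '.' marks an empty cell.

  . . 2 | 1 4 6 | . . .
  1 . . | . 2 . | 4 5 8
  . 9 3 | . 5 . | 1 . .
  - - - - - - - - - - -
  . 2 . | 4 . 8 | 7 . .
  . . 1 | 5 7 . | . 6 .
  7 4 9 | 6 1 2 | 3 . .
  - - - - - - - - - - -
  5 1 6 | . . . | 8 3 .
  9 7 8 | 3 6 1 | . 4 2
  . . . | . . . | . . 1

Step 1. [r7c5∈{9}] r7c5's peers cover all but 9. So r7c5=9.
Step 2. [r3c6∈{7}] r3c6 is down to just 7, so r3c6=7.
Step 3. [r1c7∈{9}] only 9 remains possible at r1c7 ⇒ r1c7=9.
Step 4. [r1c1∈{8}] only 8 remains possible at r1c1 ⇒ r1c1=8.
Step 5. [r5c1∈{3}] r5c1 has the single candidate 3, so r5c1=3.
Step 6. [r7c9∈{7}] r7c9 has the single candidate 7 ⇒ r7c9=7.
Step 7. [r5c6∈{9}] nothing but 9 survives at r5c6 ⇒ r5c6=9.
Step 8. [r9c4∈{2,7,8}] row 9 places 7 nowhere but r9c4, so r9c4=7.
Step 9. [r9c6∈{4,5}] col 6 places 5 nowhere but r9c6. So r9c6=5.
Step 10. [r4c9∈{5,9}] col 9 places 9 nowhere but r4c9. So r4c9=9.
Step 11. [r3c1∈{4,6}] r3c1 is the only open cell in row 3 admitting 4 ⇒ r3c1=4.
Step 12. [r2c3∈{7}] r2c3 is down to just 7, so r2c3=7.
Step 13. [r5c7∈{2}] nothing but 2 survives at r5c7 ⇒ r5c7=2.
Step 14. [r2c2∈{6}] r2c2 has the single candidate 6 ⇒ r2c2=6.
Step 15. [r7c6∈{4}] r7c6 has the single candidate 4. So r7c6=4.
Step 16. [r8c7∈{5}] only 5 remains possible at r8c7 ⇒ r8c7=5.
Step 17. [r6c9∈{5}] nothing but 5 survives at r6c9 ⇒ r6c9=5.
Step 18. [r4c3∈{5}] r4c3's peers cover all but 5, so r4c3=5.
Step 19. [r9c1∈{2}] r9c1 has the single candidate 2, so r9c1=2.
Step 20. [r9c2∈{3}] only 3 remains possible at r9c2 ⇒ r9c2=3.
Step 21. [r3c4∈{8}] nothing but 8 survives at r3c4, so r3c4=8.
Step 22. [r4c1∈{6}] only 6 remains possible at r4c1. So r4c1=6.
Step 23. [r1c9∈{3}] r1c9's peers cover all but 3. So r1c9=3.
Step 24. [r2c6∈{3}] nothing but 3 survives at r2c6. So r2c6=3.
Step 25. [r9c3∈{4}] only 4 remains possible at r9c3 ⇒ r9c3=4.
Step 26. [r4c8∈{1}] r4c8 is down to just 1 ⇒ r4c8=1.
Step 27. [r5c2∈{8}] r5c2 is down to just 8. So r5c2=8.
Step 28. [r7c4∈{2}] r7c4 is down to just 2 ⇒ r7c4=2.
Step 29. [r5c9∈{4}] r5c9's peers cover all but 4, so r5c9=4.
Step 30. [r2c4∈{9}] only 9 remains possible at r2c4. So r2c4=9.
Step 31. [r3c9∈{6}] r3c9 has the single candidate 6, so r3c9=6.
Step 32. [r9c5∈{8}] r9c5's peers cover all but 8. So r9c5=8.
Step 33. [r9c8∈{9}] nothing but 9 survives at r9c8, so r9c8=9.
Step 34. [r6c8∈{8}] r6c8 is down to just 8. So r6c8=8.
Step 35. [r1c8∈{7}] r1c8 is down to just 7. So r1c8=7.
Step 36. [r9c7∈{6}] r9c7's peers cover all but 6, so r9c7=6.
Step 37. [r4c5∈{3}] r4c5's peers cover all but 3. So r4c5=3.
Step 38. [r3c8∈{2}] r3c8 has the single candidate 2 ⇒ r3c8=2.
Step 39. [r1c2∈{5}] r1c2 has the single candidate 5, so r1c2=5.

Answer: 8 5 2 1 4 6 9 7 3 / 1 6 7 9 2 3 4 5 8 / 4 9 3 8 5 7 1 2 6 / 6 2 5 4 3 8 7 1 9 / 3 8 1 5 7 9 2 6 4 / 7 4 9 6 1 2 3 8 5 / 5 1 6 2 9 4 8 3 7 / 9 7 8 3 6 1 5 4 2 / 2 3 4 7 8 5 6 9 1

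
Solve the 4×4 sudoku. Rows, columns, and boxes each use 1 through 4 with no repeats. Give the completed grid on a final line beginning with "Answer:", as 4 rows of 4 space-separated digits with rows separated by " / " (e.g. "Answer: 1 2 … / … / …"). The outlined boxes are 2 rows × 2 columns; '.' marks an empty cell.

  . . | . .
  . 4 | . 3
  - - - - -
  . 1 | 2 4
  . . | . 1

Step 1. [r2c1∈{1,2}] across row 2, 2 lands solely at r2c1, so r2c1=2.
Step 2. [r3c1∈{3}] r3c1's peers cover all but 3 ⇒ r3c1=3.
Step 3. [r1c1∈{1}] only 1 remains possible at r1c1 ⇒ r1c1=1.
Step 4. [r1c2∈{3}] only 3 remains possible at r1c2 ⇒ r1c2=3.
Step 5. [r4c1∈{4}] r4c1 has the single candidate 4 ⇒ r4c1=4.
Step 6. [r2c3∈{1}] nothing but 1 survives at r2c3. So r2c3=1.
Step 7. [r4c3∈{3}] nothing but 3 survives at r4c3 ⇒ r4c3=3.
Step 8. [r4c2∈{2}] r4c2 is down to just 2, so r4c2=2.
Step 9. [r1c3∈{4}] only 4 remains possible at r1c3, so r1c3=4.
Step 10. [r1c4∈{2}] r1c4 has the single candidate 2. So r1c4=2.

Answer: 1 3 4 2 / 2 4 1 3 / 3 1 2 4 / 4 2 3 1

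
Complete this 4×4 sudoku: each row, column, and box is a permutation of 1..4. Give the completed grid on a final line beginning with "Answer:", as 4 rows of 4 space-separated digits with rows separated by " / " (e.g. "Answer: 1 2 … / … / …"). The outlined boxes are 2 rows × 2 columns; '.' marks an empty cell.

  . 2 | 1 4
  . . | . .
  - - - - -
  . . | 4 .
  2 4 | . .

Step 1. [r1c1∈{3}] nothing but 3 survives at r1c1 ⇒ r1c1=3.
Step 2. [r4c3∈{3}] nothing but 3 survives at r4c3, so r4c3=3.
Step 3. [r3c1∈{1}] only 1 remains possible at r3c1 ⇒ r3c1=1.
Step 4. [r3c4∈{2}] r3c4 is down to just 2, so r3c4=2.
Step 5. [r2c3∈{2}] only 2 remains possible at r2c3, so r2c3=2.
Step 6. [r2c1∈{4}] r2c1's peers cover all but 4. So r2c1=4.
Step 7. [r2c4∈{3}] r2c4's peers cover all but 3, so r2c4=3.
Step 8. [r2c2∈{1}] r2c2's peers cover all but 1, so r2c2=1.
Step 9. [r3c2∈{3}] r3c2 is down to just 3. So r3c2=3.
Step 10. [r4c4∈{1}] only 1 remains possible at r4c4. So r4c4=1.

Answer: 3 2 1 4 / 4 1 2 3 / 1 3 4 2 / 2 4 3 1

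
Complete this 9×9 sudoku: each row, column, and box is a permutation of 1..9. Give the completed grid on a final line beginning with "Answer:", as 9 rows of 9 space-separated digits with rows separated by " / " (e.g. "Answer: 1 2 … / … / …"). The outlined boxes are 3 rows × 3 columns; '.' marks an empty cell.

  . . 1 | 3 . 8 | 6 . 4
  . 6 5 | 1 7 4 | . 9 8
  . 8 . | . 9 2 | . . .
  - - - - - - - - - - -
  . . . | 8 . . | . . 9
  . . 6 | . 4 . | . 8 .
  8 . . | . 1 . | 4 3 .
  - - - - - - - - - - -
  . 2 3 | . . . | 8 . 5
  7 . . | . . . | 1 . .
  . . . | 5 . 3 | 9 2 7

Step 1. [r7c5∈{6}] r7c5 has the single candidate 6 ⇒ r7c5=6.
Step 2. [r8c6∈{9}] only 9 remains possible at r8c6. So r8c6=9.
Step 3. [r6c3∈{2,7,9}] 9 has one home in col 3: r6c3, so r6c3=9.
Step 4. [r4c3∈{2,4,7}] in col 3, 2 fits only at r4c3 ⇒ r4c3=2.
Step 5. [r8c2∈{4,5}] r8c2 is the only open cell in row 8 admitting 5 ⇒ r8c2=5.
Step 6. [r6c6∈{5,6,7}] across row 6, 5 lands solely at r6c6. So r6c6=5.
Step 7. [r5c6∈{7}] nothing but 7 survives at r5c6 ⇒ r5c6=7.
Step 8. [r3c3∈{4,7}] across col 3, 7 lands solely at r3c3. So r3c3=7.
Step 9. [r3c1∈{3,4}] row 3 places 4 nowhere but r3c1. So r3c1=4.
Step 10. [r4c2∈{1,3,4,7}] across row 4, 4 lands solely at r4c2 ⇒ r4c2=4.
Step 11. [r2c1∈{2,3}] across box 1, 3 lands solely at r2c1 ⇒ r2c1=3.
Step 12. [r9c2∈{1}] only 1 remains possible at r9c2. So r9c2=1.
Step 13. [r9c3∈{4,8}] 4 has one home in row 9: r9c3. So r9c3=4.
Step 14. [r8c5∈{2,8}] r8c5 is the only open cell in col 5 admitting 2. So r8c5=2.
Step 15. [r8c4∈{4}] r8c4 has the single candidate 4 ⇒ r8c4=4.
Step 16. [r4c7∈{5,7}] col 7 places 7 nowhere but r4c7 ⇒ r4c7=7.
Step 17. [r8c8∈{6}] nothing but 6 survives at r8c8. So r8c8=6.
Step 18. [r3c7∈{3,5}] across col 7, 3 lands solely at r3c7, so r3c7=3.
Step 19. [r3c8∈{1,5}] across row 3, 5 lands solely at r3c8. So r3c8=5.
Step 20. [r6c9∈{2,6}] in col 9, 6 fits only at r6c9, so r6c9=6.
Step 21. [r5c9∈{1,2}] across col 9, 2 lands solely at r5c9 ⇒ r5c9=2.
Step 22. [r5c1∈{1,5}] r5c1 is the only open cell in row 5 admitting 1 ⇒ r5c1=1.
Step 23. [r7c1∈{9}] nothing but 9 survives at r7c1. So r7c1=9.
Step 24. [r1c5∈{5}] nothing but 5 survives at r1c5. So r1c5=5.
Step 25. [r6c4∈{2}] r6c4's peers cover all but 2, so r6c4=2.
Step 26. [r1c8∈{7}] r1c8's peers cover all but 7. So r1c8=7.
Step 27. [r5c7∈{5}] only 5 remains possible at r5c7. So r5c7=5.
Step 28. [r2c7∈{2}] r2c7's peers cover all but 2. So r2c7=2.
Step 29. [r7c4∈{7}] r7c4 is down to just 7. So r7c4=7.
Step 30. [r5c2∈{3}] r5c2 is down to just 3. So r5c2=3.
Step 31. [r3c4∈{6}] nothing but 6 survives at r3c4, so r3c4=6.
Step 32. [r3c9∈{1}] r3c9 has the single candidate 1. So r3c9=1.
Step 33. [r7c6∈{1}] only 1 remains possible at r7c6 ⇒ r7c6=1.
Step 34. [r9c5∈{8}] r9c5 is down to just 8. So r9c5=8.
Step 35. [r9c1∈{6}] r9c1's peers cover all but 6. So r9c1=6.
Step 36. [r1c1∈{2}] r1c1 is down to just 2. So r1c1=2.
Step 37. [r4c8∈{1}] only 1 remains possible at r4c8. So r4c8=1.
Step 38. [r7c8∈{4}] r7c8 is down to just 4. So r7c8=4.
Step 39. [r8c3∈{8}] r8c3 has the single candidate 8. So r8c3=8.
Step 40. [r4c6∈{6}] nothing but 6 survives at r4c6. So r4c6=6.
Step 41. [r6c2∈{7}] nothing but 7 survives at r6c2, so r6c2=7.
Step 42. [r4c1∈{5}] nothing but 5 survives at r4c1 ⇒ r4c1=5.
Step 43. [r8c9∈{3}] nothing but 3 survives at r8c9. So r8c9=3.
Step 44. [r5c4∈{9}] r5c4's peers cover all but 9. So r5c4=9.
Step 45. [r1c2∈{9}] only 9 remains possible at r1c2 ⇒ r1c2=9.
Step 46. [r4c5∈{3}] only 3 remains possible at r4c5, so r4c5=3.

Answer: 2 9 1 3 5 8 6 7 4 / 3 6 5 1 7 4 2 9 8 / 4 8 7 6 9 2 3 5 1 / 5 4 2 8 3 6 7 1 9 / 1 3 6 9 4 7 5 8 2 / 8 7 9 2 1 5 4 3 6 / 9 2 3 7 6 1 8 4 5 / 7 5 8 4 2 9 1 6 3 / 6 1 4 5 8 3 9 2 7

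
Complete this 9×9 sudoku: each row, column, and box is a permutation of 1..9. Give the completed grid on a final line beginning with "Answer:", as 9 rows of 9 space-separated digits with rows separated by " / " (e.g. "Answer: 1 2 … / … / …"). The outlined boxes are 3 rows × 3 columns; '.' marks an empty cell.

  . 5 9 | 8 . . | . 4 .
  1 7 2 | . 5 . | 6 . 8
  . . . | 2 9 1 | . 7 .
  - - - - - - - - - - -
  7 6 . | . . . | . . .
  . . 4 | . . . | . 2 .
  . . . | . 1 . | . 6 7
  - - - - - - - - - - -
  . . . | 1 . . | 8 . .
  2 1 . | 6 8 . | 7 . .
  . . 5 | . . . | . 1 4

Step 1. [r8c3∈{3}] r8c3 has the single candidate 3. So r8c3=3.
Step 2. [r8c6∈{4,5,9}] row 8 places 4 nowhere but r8c6. So r8c6=4.
Step 3. [r7c6∈{2,3,5,7,9}] 5 has one home in box 8: r7c6. So r7c6=5.
Step 4. [r2c6∈{3}] r2c6 is down to just 3. So r2c6=3.
Step 5. [r6c3∈{8}] r6c3's peers cover all but 8. So r6c3=8.
Step 6. [r9c1∈{6,8,9}] in row 9, 6 fits only at r9c1 ⇒ r9c1=6.
Step 7. [r1c1∈{3}] r1c1 is down to just 3, so r1c1=3.
Step 8. [r4c5∈{2,3,4}] r4c5 is the only open cell in col 5 admitting 4. So r4c5=4.
Step 9. [r5c6∈{6,7,8,9}] row 5 places 8 nowhere but r5c6 ⇒ r5c6=8.
Step 10. [r2c8∈{9}] only 9 remains possible at r2c8. So r2c8=9.
Step 11. [r8c9∈{5,9}] across row 8, 9 lands solely at r8c9 ⇒ r8c9=9.
Step 12. [r7c8∈{3}] only 3 remains possible at r7c8 ⇒ r7c8=3.
Step 13. [r9c7∈{2}] only 2 remains possible at r9c7. So r9c7=2.
Step 14. [r6c7∈{3,4,5,9}] 4 has one home in row 6: r6c7 ⇒ r6c7=4.
Step 15. [r6c2∈{2,3,9}] r6c2 is the only open cell in col 2 admitting 2 ⇒ r6c2=2.
Step 16. [r6c6∈{9}] r6c6's peers cover all but 9, so r6c6=9.
Step 17. [r6c4∈{3,5}] 3 has one home in row 6: r6c4, so r6c4=3.
Step 18. [r9c6∈{7}] r9c6 has the single candidate 7. So r9c6=7.
Step 19. [r4c4∈{5}] r4c4 is down to just 5. So r4c4=5.
Step 20. [r4c7∈{1,3,9}] across row 4, 9 lands solely at r4c7, so r4c7=9.
Step 21. [r4c9∈{1,3}] in row 4, 3 fits only at r4c9. So r4c9=3.
Step 22. [r3c1∈{4,8}] r3c1 is the only open cell in col 1 admitting 8 ⇒ r3c1=8.
Step 23. [r1c5∈{6,7}] across row 1, 7 lands solely at r1c5 ⇒ r1c5=7.
Step 24. [r7c1∈{4,9}] across col 1, 4 lands solely at r7c1. So r7c1=4.
Step 25. [r1c7∈{1}] r1c7's peers cover all but 1, so r1c7=1.
Step 26. [r5c7∈{5}] r5c7's peers cover all but 5. So r5c7=5.
Step 27. [r7c2∈{9}] r7c2 has the single candidate 9 ⇒ r7c2=9.
Step 28. [r5c5∈{6}] nothing but 6 survives at r5c5 ⇒ r5c5=6.
Step 29. [r3c3∈{6}] nothing but 6 survives at r3c3. So r3c3=6.
Step 30. [r7c3∈{7}] r7c3 is down to just 7 ⇒ r7c3=7.
Step 31. [r5c2∈{3}] only 3 remains possible at r5c2. So r5c2=3.
Step 32. [r4c8∈{8}] r4c8 has the single candidate 8, so r4c8=8.
Step 33. [r5c9∈{1}] only 1 remains possible at r5c9, so r5c9=1.
Step 34. [r3c2∈{4}] r3c2 is down to just 4 ⇒ r3c2=4.
Step 35. [r1c9∈{2}] r1c9 is down to just 2 ⇒ r1c9=2.
Step 36. [r4c6∈{2}] r4c6 has the single candidate 2 ⇒ r4c6=2.
Step 37. [r8c8∈{5}] only 5 remains possible at r8c8 ⇒ r8c8=5.
Step 38. [r3c9∈{5}] r3c9 has the single candidate 5 ⇒ r3c9=5.
Step 39. [r5c1∈{9}] r5c1 has the single candidate 9. So r5c1=9.
Step 40. [r5c4∈{7}] nothing but 7 survives at r5c4 ⇒ r5c4=7.
Step 41. [r4c3∈{1}] r4c3 is down to just 1 ⇒ r4c3=1.
Step 42. [r7c9∈{6}] nothing but 6 survives at r7c9 ⇒ r7c9=6.
Step 43. [r7c5∈{2}] r7c5's peers cover all but 2, so r7c5=2.
Step 44. [r1c6∈{6}] r1c6 has the single candidate 6, so r1c6=6.
Step 45. [r9c2∈{8}] nothing but 8 survives at r9c2 ⇒ r9c2=8.
Step 46. [r3c7∈{3}] r3c7's peers cover all but 3 ⇒ r3c7=3.
Step 47. [r6c1∈{5}] only 5 remains possible at r6c1. So r6c1=5.
Step 48. [r9c5∈{3}] only 3 remains possible at r9c5, so r9c5=3.
Step 49. [r9c4∈{9}] only 9 remains possible at r9c4, so r9c4=9.
Step 50. [r2c4∈{4}] nothing but 4 survives at r2c4, so r2c4=4.

Answer: 3 5 9 8 7 6 1 4 2 / 1 7 2 4 5 3 6 9 8 / 8 4 6 2 9 1 3 7 5 / 7 6 1 5 4 2 9 8 3 / 9 3 4 7 6 8 5 2 1 / 5 2 8 3 1 9 4 6 7 / 4 9 7 1 2 5 8 3 6 / 2 1 3 6 8 4 7 5 9 / 6 8 5 9 3 7 2 1 4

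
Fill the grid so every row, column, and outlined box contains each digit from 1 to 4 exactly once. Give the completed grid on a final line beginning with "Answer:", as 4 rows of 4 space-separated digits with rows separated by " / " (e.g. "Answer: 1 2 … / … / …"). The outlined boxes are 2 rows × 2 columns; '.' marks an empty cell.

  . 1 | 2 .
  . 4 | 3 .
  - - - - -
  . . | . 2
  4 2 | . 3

Step 1. [r3c1∈{1,3}] r3c1 is the only open cell in col 1 admitting 1. So r3c1=1.
Step 2. [r4c3∈{1}] nothing but 1 survives at r4c3. So r4c3=1.
Step 3. [r3c3∈{4}] only 4 remains possible at r3c3, so r3c3=4.
Step 4. [r1c4∈{4}] only 4 remains possible at r1c4, so r1c4=4.
Step 5. [r2c1∈{2}] nothing but 2 survives at r2c1, so r2c1=2.
Step 6. [r1c1∈{3}] r1c1 has the single candidate 3 ⇒ r1c1=3.
Step 7. [r3c2∈{3}] nothing but 3 survives at r3c2 ⇒ r3c2=3.
Step 8. [r2c4∈{1}] r2c4's peers cover all but 1. So r2c4=1.

Answer: 3 1 2 4 / 2 4 3 1 / 1 3 4 2 / 4 2 1 3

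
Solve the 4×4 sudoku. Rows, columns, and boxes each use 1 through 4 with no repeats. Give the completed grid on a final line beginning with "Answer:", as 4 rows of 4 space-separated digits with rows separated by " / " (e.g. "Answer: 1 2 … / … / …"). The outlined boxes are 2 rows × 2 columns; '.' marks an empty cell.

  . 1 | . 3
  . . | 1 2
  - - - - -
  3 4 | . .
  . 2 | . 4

Step 1. [r1c1∈{2,4}] in row 1, 2 fits only at r1c1. So r1c1=2.
Step 2. [r4c1∈{1}] nothing but 1 survives at r4c1 ⇒ r4c1=1.
Step 3. [r2c1∈{4}] r2c1's peers cover all but 4, so r2c1=4.
Step 4. [r3c4∈{1}] r3c4 is down to just 1. So r3c4=1.
Step 5. [r3c3∈{2}] r3c3 is down to just 2. So r3c3=2.
Step 6. [r1c3∈{4}] nothing but 4 survives at r1c3 ⇒ r1c3=4.
Step 7. [r2c2∈{3}] nothing but 3 survives at r2c2, so r2c2=3.
Step 8. [r4c3∈{3}] r4c3 is down to just 3. So r4c3=3.

Answer: 2 1 4 3 / 4 3 1 2 / 3 4 2 1 / 1 2 3 4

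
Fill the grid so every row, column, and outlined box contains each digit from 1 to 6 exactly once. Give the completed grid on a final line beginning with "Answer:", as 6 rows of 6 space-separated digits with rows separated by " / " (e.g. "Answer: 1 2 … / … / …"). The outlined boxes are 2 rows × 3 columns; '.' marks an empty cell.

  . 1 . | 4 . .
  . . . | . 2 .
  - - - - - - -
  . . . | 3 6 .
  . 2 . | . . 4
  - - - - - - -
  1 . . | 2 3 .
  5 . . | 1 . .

Step 1. [r2c4∈{5,6}] 6 has one home in col 4: r2c4, so r2c4=6.
Step 2. [r1c5∈{5}] only 5 remains possible at r1c5 ⇒ r1c5=5.
Step 3. [r6c3∈{2,3,4,6}] across row 6, 2 lands solely at r6c3, so r6c3=2.
Step 4. [r6c2∈{3,4,6}] r6c2 is the only open cell in row 6 admitting 3, so r6c2=3.
Step 5. [r1c6∈{3}] r1c6 is down to just 3 ⇒ r1c6=3.
Step 6. [r3c1∈{4}] nothing but 4 survives at r3c1, so r3c1=4.
Step 7. [r3c2∈{5}] r3c2's peers cover all but 5. So r3c2=5.
Step 8. [r5c2∈{4,6}] across col 2, 6 lands solely at r5c2 ⇒ r5c2=6.
Step 9. [r4c5∈{1}] nothing but 1 survives at r4c5. So r4c5=1.
Step 10. [r2c1∈{3}] r2c1's peers cover all but 3. So r2c1=3.
Step 11. [r1c3∈{6}] r1c3's peers cover all but 6, so r1c3=6.
Step 12. [r2c2∈{4}] r2c2 has the single candidate 4, so r2c2=4.
Step 13. [r4c3∈{3}] r4c3's peers cover all but 3 ⇒ r4c3=3.
Step 14. [r1c1∈{2}] r1c1 is down to just 2. So r1c1=2.
Step 15. [r4c4∈{5}] nothing but 5 survives at r4c4 ⇒ r4c4=5.
Step 16. [r6c5∈{4}] only 4 remains possible at r6c5, so r6c5=4.
Step 17. [r2c6∈{1}] only 1 remains possible at r2c6 ⇒ r2c6=1.
Step 18. [r4c1∈{6}] only 6 remains possible at r4c1. So r4c1=6.
Step 19. [r2c3∈{5}] r2c3 is down to just 5, so r2c3=5.
Step 20. [r3c6∈{2}] only 2 remains possible at r3c6, so r3c6=2.
Step 21. [r6c6∈{6}] only 6 remains possible at r6c6. So r6c6=6.
Step 22. [r3c3∈{1}] r3c3 is down to just 1. So r3c3=1.
Step 23. [r5c3∈{4}] r5c3 has the single candidate 4 ⇒ r5c3=4.
Step 24. [r5c6∈{5}] only 5 remains possible at r5c6 ⇒ r5c6=5.

Answer: 2 1 6 4 5 3 / 3 4 5 6 2 1 / 4 5 1 3 6 2 / 6 2 3 5 1 4 / 1 6 4 2 3 5 / 5 3 2 1 4 6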